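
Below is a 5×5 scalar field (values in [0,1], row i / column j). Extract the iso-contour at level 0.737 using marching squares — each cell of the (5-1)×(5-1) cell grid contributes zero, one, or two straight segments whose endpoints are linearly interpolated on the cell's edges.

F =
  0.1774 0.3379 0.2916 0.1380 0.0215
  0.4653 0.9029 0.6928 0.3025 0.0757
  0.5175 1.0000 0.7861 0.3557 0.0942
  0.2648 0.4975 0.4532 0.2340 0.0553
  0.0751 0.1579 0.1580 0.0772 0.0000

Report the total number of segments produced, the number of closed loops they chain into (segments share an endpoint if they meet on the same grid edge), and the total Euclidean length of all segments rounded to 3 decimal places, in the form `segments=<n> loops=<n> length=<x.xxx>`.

segments=8 loops=1 length=5.403

cell (0,0): code 0100 → (0.706,1.000)–(1.000,0.621)
cell (0,1): code 1000 → (1.000,1.790)–(0.706,1.000)
cell (1,0): code 0110 → (1.000,0.621)–(2.000,0.455)
cell (1,1): code 1101 → (1.474,2.000)–(1.000,1.790)
cell (1,2): code 1000 → (2.000,2.114)–(1.474,2.000)
cell (2,0): code 0010 → (2.000,0.455)–(2.523,1.000)
cell (2,1): code 0011 → (2.523,1.000)–(2.147,2.000)
cell (2,2): code 0001 → (2.147,2.000)–(2.000,2.114)
total: 8 segments, chained into 1 closed loop(s), length Σ = 5.402936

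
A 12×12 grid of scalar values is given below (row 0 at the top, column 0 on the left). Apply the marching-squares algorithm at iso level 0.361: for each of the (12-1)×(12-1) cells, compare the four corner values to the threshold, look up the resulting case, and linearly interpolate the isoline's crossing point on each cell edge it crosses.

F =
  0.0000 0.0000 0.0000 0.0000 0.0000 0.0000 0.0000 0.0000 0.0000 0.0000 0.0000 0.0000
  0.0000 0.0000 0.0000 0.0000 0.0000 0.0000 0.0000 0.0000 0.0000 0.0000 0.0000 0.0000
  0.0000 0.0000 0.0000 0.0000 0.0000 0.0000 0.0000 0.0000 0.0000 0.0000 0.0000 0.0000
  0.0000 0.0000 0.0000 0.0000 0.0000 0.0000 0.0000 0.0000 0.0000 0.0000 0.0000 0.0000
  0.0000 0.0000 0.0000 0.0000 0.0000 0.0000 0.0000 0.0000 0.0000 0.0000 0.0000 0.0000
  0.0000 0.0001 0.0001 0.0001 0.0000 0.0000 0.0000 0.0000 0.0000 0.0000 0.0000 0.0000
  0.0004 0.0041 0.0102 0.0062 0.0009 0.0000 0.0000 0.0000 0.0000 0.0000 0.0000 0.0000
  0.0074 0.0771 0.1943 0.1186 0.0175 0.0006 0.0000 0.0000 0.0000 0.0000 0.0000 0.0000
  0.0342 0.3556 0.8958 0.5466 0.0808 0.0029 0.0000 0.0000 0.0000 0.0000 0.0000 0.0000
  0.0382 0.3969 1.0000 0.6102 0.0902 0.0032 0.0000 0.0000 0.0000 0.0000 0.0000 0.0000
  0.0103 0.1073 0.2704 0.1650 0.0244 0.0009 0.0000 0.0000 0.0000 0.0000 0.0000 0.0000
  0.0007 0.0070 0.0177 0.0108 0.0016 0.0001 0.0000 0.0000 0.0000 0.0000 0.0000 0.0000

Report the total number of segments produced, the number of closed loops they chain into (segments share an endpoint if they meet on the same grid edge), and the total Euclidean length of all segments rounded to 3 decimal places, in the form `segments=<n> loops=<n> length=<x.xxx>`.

cell (7,1): code 0100 → (7.238,2.000)–(8.000,1.010)
cell (7,2): code 1100 → (7.566,3.000)–(7.238,2.000)
cell (7,3): code 1000 → (8.000,3.398)–(7.566,3.000)
cell (8,0): code 0100 → (8.131,1.000)–(9.000,0.900)
cell (8,1): code 1110 → (8.000,1.010)–(8.131,1.000)
cell (8,3): code 1001 → (9.000,3.479)–(8.000,3.398)
cell (9,0): code 0010 → (9.000,0.900)–(9.124,1.000)
cell (9,1): code 0011 → (9.124,1.000)–(9.876,2.000)
cell (9,2): code 0011 → (9.876,2.000)–(9.560,3.000)
cell (9,3): code 0001 → (9.560,3.000)–(9.000,3.479)
total: 10 segments, chained into 1 closed loop(s), length Σ = 8.096531

segments=10 loops=1 length=8.097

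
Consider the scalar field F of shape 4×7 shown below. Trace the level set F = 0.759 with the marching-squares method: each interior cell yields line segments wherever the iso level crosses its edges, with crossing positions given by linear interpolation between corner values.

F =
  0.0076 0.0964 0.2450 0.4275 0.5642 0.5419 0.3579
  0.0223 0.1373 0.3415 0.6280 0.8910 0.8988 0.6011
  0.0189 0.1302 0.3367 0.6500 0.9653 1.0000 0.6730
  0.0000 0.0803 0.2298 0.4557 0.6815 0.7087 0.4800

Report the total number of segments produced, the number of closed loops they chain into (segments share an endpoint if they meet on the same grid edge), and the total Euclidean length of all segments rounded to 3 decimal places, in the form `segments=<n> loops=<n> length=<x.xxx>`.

segments=8 loops=1 length=7.394

cell (0,3): code 0100 → (0.596,4.000)–(1.000,3.498)
cell (0,4): code 1100 → (0.608,5.000)–(0.596,4.000)
cell (0,5): code 1000 → (1.000,5.470)–(0.608,5.000)
cell (1,3): code 0110 → (1.000,3.498)–(2.000,3.346)
cell (1,5): code 1001 → (2.000,5.737)–(1.000,5.470)
cell (2,3): code 0010 → (2.000,3.346)–(2.727,4.000)
cell (2,4): code 0011 → (2.727,4.000)–(2.827,5.000)
cell (2,5): code 0001 → (2.827,5.000)–(2.000,5.737)
total: 8 segments, chained into 1 closed loop(s), length Σ = 7.393558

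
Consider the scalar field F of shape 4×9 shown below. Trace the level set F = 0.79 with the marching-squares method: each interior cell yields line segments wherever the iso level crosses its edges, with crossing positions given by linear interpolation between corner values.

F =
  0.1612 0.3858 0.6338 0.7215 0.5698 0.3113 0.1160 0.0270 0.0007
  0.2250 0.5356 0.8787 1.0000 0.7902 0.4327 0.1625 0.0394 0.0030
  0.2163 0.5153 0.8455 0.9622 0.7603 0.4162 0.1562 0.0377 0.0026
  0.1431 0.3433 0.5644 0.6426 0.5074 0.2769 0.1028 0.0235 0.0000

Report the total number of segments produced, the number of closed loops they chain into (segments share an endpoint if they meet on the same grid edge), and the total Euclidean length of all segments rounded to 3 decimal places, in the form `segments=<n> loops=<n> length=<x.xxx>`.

segments=10 loops=1 length=7.112

cell (0,1): code 0100 → (0.638,2.000)–(1.000,1.741)
cell (0,2): code 1100 → (0.246,3.000)–(0.638,2.000)
cell (0,3): code 1100 → (0.999,4.000)–(0.246,3.000)
cell (0,4): code 1000 → (1.000,4.001)–(0.999,4.000)
cell (1,1): code 0110 → (1.000,1.741)–(2.000,1.832)
cell (1,3): code 1011 → (2.000,3.853)–(1.007,4.000)
cell (1,4): code 0001 → (1.007,4.000)–(1.000,4.001)
cell (2,1): code 0010 → (2.000,1.832)–(2.197,2.000)
cell (2,2): code 0011 → (2.197,2.000)–(2.539,3.000)
cell (2,3): code 0001 → (2.539,3.000)–(2.000,3.853)
total: 10 segments, chained into 1 closed loop(s), length Σ = 7.111690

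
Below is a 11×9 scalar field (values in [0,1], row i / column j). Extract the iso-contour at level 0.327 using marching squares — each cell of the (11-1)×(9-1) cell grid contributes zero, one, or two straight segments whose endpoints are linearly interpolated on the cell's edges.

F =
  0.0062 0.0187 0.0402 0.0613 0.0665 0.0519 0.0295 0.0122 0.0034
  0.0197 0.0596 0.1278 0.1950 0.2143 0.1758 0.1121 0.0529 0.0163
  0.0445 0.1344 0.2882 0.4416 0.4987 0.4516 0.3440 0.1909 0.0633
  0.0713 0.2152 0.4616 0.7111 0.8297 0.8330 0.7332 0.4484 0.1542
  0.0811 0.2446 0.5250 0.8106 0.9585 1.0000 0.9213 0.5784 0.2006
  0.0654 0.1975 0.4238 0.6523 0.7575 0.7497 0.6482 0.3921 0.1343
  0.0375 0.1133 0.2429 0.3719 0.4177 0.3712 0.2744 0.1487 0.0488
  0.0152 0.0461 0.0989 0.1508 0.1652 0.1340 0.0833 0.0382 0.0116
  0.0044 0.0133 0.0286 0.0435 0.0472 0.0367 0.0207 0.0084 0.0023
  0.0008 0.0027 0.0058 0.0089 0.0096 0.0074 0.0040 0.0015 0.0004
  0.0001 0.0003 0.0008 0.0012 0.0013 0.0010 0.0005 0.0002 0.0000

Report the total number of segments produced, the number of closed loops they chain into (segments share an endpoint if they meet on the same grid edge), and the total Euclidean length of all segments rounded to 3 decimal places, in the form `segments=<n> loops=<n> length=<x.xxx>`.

cell (1,2): code 0100 → (1.535,3.000)–(2.000,2.253)
cell (1,3): code 1100 → (1.396,4.000)–(1.535,3.000)
cell (1,4): code 1100 → (1.548,5.000)–(1.396,4.000)
cell (1,5): code 1100 → (1.927,6.000)–(1.548,5.000)
cell (1,6): code 1000 → (2.000,6.111)–(1.927,6.000)
cell (2,1): code 0100 → (2.224,2.000)–(3.000,1.454)
cell (2,2): code 1110 → (2.000,2.253)–(2.224,2.000)
cell (2,6): code 1101 → (2.529,7.000)–(2.000,6.111)
cell (2,7): code 1000 → (3.000,7.413)–(2.529,7.000)
cell (3,1): code 0110 → (3.000,1.454)–(4.000,1.294)
cell (3,7): code 1001 → (4.000,7.665)–(3.000,7.413)
cell (4,1): code 0110 → (4.000,1.294)–(5.000,1.572)
cell (4,7): code 1001 → (5.000,7.253)–(4.000,7.665)
cell (5,1): code 0010 → (5.000,1.572)–(5.535,2.000)
cell (5,2): code 0111 → (5.535,2.000)–(6.000,2.652)
cell (5,5): code 1011 → (6.000,5.457)–(5.859,6.000)
cell (5,6): code 0011 → (5.859,6.000)–(5.267,7.000)
cell (5,7): code 0001 → (5.267,7.000)–(5.000,7.253)
cell (6,2): code 0010 → (6.000,2.652)–(6.203,3.000)
cell (6,3): code 0011 → (6.203,3.000)–(6.359,4.000)
cell (6,4): code 0011 → (6.359,4.000)–(6.186,5.000)
cell (6,5): code 0001 → (6.186,5.000)–(6.000,5.457)
total: 22 segments, chained into 1 closed loop(s), length Σ = 17.714926

segments=22 loops=1 length=17.715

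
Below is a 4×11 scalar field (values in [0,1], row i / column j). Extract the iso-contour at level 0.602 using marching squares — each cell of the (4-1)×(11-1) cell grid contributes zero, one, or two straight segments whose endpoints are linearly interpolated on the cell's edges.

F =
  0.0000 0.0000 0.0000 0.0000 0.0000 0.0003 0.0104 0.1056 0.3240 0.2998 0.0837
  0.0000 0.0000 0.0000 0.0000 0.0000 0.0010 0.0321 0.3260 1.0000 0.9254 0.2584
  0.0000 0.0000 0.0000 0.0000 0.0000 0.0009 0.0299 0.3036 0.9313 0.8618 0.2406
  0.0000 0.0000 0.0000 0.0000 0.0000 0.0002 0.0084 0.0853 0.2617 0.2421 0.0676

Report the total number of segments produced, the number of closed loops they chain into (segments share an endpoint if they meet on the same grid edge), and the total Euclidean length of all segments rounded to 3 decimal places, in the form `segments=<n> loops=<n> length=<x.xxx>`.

segments=8 loops=1 length=6.863

cell (0,7): code 0100 → (0.411,8.000)–(1.000,7.409)
cell (0,8): code 1100 → (0.483,9.000)–(0.411,8.000)
cell (0,9): code 1000 → (1.000,9.485)–(0.483,9.000)
cell (1,7): code 0110 → (1.000,7.409)–(2.000,7.475)
cell (1,9): code 1001 → (2.000,9.418)–(1.000,9.485)
cell (2,7): code 0010 → (2.000,7.475)–(2.492,8.000)
cell (2,8): code 0011 → (2.492,8.000)–(2.419,9.000)
cell (2,9): code 0001 → (2.419,9.000)–(2.000,9.418)
total: 8 segments, chained into 1 closed loop(s), length Σ = 6.863449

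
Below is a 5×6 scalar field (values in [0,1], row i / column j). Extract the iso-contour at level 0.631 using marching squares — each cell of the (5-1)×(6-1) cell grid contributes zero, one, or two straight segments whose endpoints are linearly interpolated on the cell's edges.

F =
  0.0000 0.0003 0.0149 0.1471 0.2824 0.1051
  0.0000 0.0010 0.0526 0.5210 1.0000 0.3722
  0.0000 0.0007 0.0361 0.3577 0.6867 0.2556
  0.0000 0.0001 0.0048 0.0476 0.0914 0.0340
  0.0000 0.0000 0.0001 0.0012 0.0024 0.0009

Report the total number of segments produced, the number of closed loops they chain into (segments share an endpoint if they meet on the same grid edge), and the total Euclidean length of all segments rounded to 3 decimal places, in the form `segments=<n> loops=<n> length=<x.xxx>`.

segments=6 loops=1 length=4.327

cell (0,3): code 0100 → (0.486,4.000)–(1.000,3.230)
cell (0,4): code 1000 → (1.000,4.588)–(0.486,4.000)
cell (1,3): code 0110 → (1.000,3.230)–(2.000,3.831)
cell (1,4): code 1001 → (2.000,4.129)–(1.000,4.588)
cell (2,3): code 0010 → (2.000,3.831)–(2.094,4.000)
cell (2,4): code 0001 → (2.094,4.000)–(2.000,4.129)
total: 6 segments, chained into 1 closed loop(s), length Σ = 4.326982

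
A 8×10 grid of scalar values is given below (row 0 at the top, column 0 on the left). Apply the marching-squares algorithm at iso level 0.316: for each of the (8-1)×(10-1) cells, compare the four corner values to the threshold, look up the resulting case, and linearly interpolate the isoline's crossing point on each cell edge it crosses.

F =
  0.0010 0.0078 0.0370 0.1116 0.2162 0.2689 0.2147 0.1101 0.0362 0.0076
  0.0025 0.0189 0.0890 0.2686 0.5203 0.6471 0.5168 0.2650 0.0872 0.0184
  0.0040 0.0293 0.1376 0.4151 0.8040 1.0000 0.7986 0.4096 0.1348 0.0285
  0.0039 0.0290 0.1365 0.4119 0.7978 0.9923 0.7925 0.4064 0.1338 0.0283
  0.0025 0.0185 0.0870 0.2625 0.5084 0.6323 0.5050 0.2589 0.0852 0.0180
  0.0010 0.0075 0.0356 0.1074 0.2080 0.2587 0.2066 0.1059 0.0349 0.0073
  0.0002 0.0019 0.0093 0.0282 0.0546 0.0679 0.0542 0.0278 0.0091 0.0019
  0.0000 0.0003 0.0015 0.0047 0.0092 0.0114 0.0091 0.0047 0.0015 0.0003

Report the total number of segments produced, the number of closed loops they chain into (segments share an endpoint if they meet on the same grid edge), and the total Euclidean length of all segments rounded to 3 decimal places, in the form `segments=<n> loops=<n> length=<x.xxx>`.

cell (0,3): code 0100 → (0.328,4.000)–(1.000,3.188)
cell (0,4): code 1100 → (0.125,5.000)–(0.328,4.000)
cell (0,5): code 1100 → (0.335,6.000)–(0.125,5.000)
cell (0,6): code 1000 → (1.000,6.797)–(0.335,6.000)
cell (1,2): code 0100 → (1.324,3.000)–(2.000,2.643)
cell (1,3): code 1110 → (1.000,3.188)–(1.324,3.000)
cell (1,6): code 1101 → (1.353,7.000)–(1.000,6.797)
cell (1,7): code 1000 → (2.000,7.341)–(1.353,7.000)
cell (2,2): code 0110 → (2.000,2.643)–(3.000,2.652)
cell (2,7): code 1001 → (3.000,7.332)–(2.000,7.341)
cell (3,2): code 0010 → (3.000,2.652)–(3.642,3.000)
cell (3,3): code 0111 → (3.642,3.000)–(4.000,3.218)
cell (3,6): code 1011 → (4.000,6.768)–(3.613,7.000)
cell (3,7): code 0001 → (3.613,7.000)–(3.000,7.332)
cell (4,3): code 0010 → (4.000,3.218)–(4.640,4.000)
cell (4,4): code 0011 → (4.640,4.000)–(4.847,5.000)
cell (4,5): code 0011 → (4.847,5.000)–(4.633,6.000)
cell (4,6): code 0001 → (4.633,6.000)–(4.000,6.768)
total: 18 segments, chained into 1 closed loop(s), length Σ = 14.759405

segments=18 loops=1 length=14.759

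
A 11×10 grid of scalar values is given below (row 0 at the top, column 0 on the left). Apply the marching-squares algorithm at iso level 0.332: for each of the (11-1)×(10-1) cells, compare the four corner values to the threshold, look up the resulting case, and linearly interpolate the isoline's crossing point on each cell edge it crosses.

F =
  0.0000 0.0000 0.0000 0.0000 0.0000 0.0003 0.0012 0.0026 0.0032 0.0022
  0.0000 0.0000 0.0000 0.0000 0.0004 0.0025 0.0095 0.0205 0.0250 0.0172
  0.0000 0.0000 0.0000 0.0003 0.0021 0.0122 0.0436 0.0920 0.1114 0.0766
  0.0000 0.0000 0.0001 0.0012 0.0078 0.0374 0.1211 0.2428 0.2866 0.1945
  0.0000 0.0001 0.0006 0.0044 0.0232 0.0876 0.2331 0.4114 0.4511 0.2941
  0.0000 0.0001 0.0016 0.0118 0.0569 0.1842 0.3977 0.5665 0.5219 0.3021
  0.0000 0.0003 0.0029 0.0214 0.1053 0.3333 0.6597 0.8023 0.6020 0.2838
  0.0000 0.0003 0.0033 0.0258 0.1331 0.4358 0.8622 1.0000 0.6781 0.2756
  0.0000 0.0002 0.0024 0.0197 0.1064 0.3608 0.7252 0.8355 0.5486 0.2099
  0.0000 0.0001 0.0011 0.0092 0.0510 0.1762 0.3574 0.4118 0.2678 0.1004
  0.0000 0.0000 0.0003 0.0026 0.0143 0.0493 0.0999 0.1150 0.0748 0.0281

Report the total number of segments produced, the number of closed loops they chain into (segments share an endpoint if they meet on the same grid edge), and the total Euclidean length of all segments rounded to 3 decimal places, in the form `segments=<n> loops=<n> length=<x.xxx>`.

segments=20 loops=1 length=16.083

cell (3,6): code 0100 → (3.529,7.000)–(4.000,6.555)
cell (3,7): code 1100 → (3.276,8.000)–(3.529,7.000)
cell (3,8): code 1000 → (4.000,8.759)–(3.276,8.000)
cell (4,5): code 0100 → (4.601,6.000)–(5.000,5.692)
cell (4,6): code 1110 → (4.000,6.555)–(4.601,6.000)
cell (4,8): code 1001 → (5.000,8.864)–(4.000,8.759)
cell (5,4): code 0100 → (5.991,5.000)–(6.000,4.994)
cell (5,5): code 1110 → (5.000,5.692)–(5.991,5.000)
cell (5,8): code 1001 → (6.000,8.849)–(5.000,8.864)
cell (6,4): code 0110 → (6.000,4.994)–(7.000,4.657)
cell (6,8): code 1001 → (7.000,8.860)–(6.000,8.849)
cell (7,4): code 0110 → (7.000,4.657)–(8.000,4.887)
cell (7,8): code 1001 → (8.000,8.640)–(7.000,8.860)
cell (8,4): code 0010 → (8.000,4.887)–(8.156,5.000)
cell (8,5): code 0111 → (8.156,5.000)–(9.000,5.860)
cell (8,7): code 1011 → (9.000,7.554)–(8.771,8.000)
cell (8,8): code 0001 → (8.771,8.000)–(8.000,8.640)
cell (9,5): code 0010 → (9.000,5.860)–(9.099,6.000)
cell (9,6): code 0011 → (9.099,6.000)–(9.269,7.000)
cell (9,7): code 0001 → (9.269,7.000)–(9.000,7.554)
total: 20 segments, chained into 1 closed loop(s), length Σ = 16.082986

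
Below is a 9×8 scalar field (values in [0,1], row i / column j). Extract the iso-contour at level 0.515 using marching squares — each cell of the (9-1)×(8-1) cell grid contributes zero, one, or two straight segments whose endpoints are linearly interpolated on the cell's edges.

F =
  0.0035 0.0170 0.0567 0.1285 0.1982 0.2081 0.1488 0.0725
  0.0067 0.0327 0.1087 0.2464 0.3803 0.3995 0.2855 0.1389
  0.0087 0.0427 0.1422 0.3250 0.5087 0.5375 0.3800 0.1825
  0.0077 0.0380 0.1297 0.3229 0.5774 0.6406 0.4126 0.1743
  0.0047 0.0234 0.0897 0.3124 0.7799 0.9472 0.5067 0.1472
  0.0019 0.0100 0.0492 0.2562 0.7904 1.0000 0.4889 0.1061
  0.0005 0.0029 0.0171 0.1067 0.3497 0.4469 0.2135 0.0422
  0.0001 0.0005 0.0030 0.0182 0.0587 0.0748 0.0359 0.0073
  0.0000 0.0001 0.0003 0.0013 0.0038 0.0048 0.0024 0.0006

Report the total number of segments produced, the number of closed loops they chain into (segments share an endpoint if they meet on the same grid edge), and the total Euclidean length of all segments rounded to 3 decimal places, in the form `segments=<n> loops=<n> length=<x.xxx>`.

segments=12 loops=1 length=10.547

cell (1,4): code 0100 → (1.837,5.000)–(2.000,4.219)
cell (1,5): code 1000 → (2.000,5.143)–(1.837,5.000)
cell (2,3): code 0100 → (2.092,4.000)–(3.000,3.755)
cell (2,4): code 1110 → (2.000,4.219)–(2.092,4.000)
cell (2,5): code 1001 → (3.000,5.551)–(2.000,5.143)
cell (3,3): code 0110 → (3.000,3.755)–(4.000,3.433)
cell (3,5): code 1001 → (4.000,5.981)–(3.000,5.551)
cell (4,3): code 0110 → (4.000,3.433)–(5.000,3.484)
cell (4,5): code 1001 → (5.000,5.949)–(4.000,5.981)
cell (5,3): code 0010 → (5.000,3.484)–(5.625,4.000)
cell (5,4): code 0011 → (5.625,4.000)–(5.877,5.000)
cell (5,5): code 0001 → (5.877,5.000)–(5.000,5.949)
total: 12 segments, chained into 1 closed loop(s), length Σ = 10.547178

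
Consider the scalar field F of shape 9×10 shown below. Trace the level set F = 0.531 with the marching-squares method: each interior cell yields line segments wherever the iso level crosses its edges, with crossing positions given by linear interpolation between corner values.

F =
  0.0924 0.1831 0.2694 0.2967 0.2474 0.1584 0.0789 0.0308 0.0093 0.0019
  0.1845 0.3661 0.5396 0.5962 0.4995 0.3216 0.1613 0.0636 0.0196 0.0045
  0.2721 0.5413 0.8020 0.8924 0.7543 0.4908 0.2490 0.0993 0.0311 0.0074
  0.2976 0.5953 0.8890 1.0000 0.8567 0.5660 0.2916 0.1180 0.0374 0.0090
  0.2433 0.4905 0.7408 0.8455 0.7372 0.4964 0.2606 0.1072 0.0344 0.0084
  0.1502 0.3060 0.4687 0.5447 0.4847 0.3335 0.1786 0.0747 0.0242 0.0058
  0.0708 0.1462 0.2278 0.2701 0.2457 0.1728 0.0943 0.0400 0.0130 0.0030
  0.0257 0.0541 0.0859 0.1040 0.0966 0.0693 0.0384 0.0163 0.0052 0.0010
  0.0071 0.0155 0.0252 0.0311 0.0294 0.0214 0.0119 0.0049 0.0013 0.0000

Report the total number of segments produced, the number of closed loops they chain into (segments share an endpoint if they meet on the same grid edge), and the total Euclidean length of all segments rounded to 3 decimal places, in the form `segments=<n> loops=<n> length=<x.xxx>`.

segments=20 loops=1 length=13.307

cell (0,1): code 0100 → (0.968,2.000)–(1.000,1.950)
cell (0,2): code 1100 → (0.782,3.000)–(0.968,2.000)
cell (0,3): code 1000 → (1.000,3.674)–(0.782,3.000)
cell (1,0): code 0100 → (1.941,1.000)–(2.000,0.962)
cell (1,1): code 1110 → (1.000,1.950)–(1.941,1.000)
cell (1,3): code 1101 → (1.124,4.000)–(1.000,3.674)
cell (1,4): code 1000 → (2.000,4.847)–(1.124,4.000)
cell (2,0): code 0110 → (2.000,0.962)–(3.000,0.784)
cell (2,4): code 1101 → (2.535,5.000)–(2.000,4.847)
cell (2,5): code 1000 → (3.000,5.128)–(2.535,5.000)
cell (3,0): code 0010 → (3.000,0.784)–(3.614,1.000)
cell (3,1): code 0111 → (3.614,1.000)–(4.000,1.162)
cell (3,4): code 1011 → (4.000,4.856)–(3.503,5.000)
cell (3,5): code 0001 → (3.503,5.000)–(3.000,5.128)
cell (4,1): code 0010 → (4.000,1.162)–(4.771,2.000)
cell (4,2): code 0111 → (4.771,2.000)–(5.000,2.820)
cell (4,3): code 1011 → (5.000,3.228)–(4.817,4.000)
cell (4,4): code 0001 → (4.817,4.000)–(4.000,4.856)
cell (5,2): code 0010 → (5.000,2.820)–(5.050,3.000)
cell (5,3): code 0001 → (5.050,3.000)–(5.000,3.228)
total: 20 segments, chained into 1 closed loop(s), length Σ = 13.306884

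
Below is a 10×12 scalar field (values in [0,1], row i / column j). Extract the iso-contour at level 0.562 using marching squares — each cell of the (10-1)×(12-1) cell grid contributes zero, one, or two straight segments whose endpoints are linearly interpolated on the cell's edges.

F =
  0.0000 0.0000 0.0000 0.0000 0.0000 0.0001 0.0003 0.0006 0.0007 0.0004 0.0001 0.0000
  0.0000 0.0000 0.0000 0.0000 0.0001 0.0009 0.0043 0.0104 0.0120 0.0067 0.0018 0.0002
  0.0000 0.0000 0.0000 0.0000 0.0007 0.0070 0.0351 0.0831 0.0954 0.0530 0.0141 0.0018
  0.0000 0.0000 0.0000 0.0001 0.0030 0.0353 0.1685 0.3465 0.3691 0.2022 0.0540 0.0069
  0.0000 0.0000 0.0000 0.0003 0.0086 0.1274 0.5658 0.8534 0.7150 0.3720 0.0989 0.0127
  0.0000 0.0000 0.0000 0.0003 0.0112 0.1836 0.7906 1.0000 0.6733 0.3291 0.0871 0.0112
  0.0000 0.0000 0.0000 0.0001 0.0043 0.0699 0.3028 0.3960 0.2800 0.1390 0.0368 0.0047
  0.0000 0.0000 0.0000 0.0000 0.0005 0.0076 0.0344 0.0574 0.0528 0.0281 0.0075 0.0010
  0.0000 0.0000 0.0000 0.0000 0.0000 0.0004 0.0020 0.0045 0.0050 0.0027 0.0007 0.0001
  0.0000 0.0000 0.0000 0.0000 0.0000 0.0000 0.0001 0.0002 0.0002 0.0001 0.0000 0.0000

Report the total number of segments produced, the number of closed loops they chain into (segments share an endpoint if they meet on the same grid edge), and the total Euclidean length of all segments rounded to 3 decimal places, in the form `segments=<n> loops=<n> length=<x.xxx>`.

segments=10 loops=1 length=8.028

cell (3,5): code 0100 → (3.990,6.000)–(4.000,5.991)
cell (3,6): code 1100 → (3.425,7.000)–(3.990,6.000)
cell (3,7): code 1100 → (3.558,8.000)–(3.425,7.000)
cell (3,8): code 1000 → (4.000,8.446)–(3.558,8.000)
cell (4,5): code 0110 → (4.000,5.991)–(5.000,5.623)
cell (4,8): code 1001 → (5.000,8.323)–(4.000,8.446)
cell (5,5): code 0010 → (5.000,5.623)–(5.469,6.000)
cell (5,6): code 0011 → (5.469,6.000)–(5.725,7.000)
cell (5,7): code 0011 → (5.725,7.000)–(5.283,8.000)
cell (5,8): code 0001 → (5.283,8.000)–(5.000,8.323)
total: 10 segments, chained into 1 closed loop(s), length Σ = 8.028298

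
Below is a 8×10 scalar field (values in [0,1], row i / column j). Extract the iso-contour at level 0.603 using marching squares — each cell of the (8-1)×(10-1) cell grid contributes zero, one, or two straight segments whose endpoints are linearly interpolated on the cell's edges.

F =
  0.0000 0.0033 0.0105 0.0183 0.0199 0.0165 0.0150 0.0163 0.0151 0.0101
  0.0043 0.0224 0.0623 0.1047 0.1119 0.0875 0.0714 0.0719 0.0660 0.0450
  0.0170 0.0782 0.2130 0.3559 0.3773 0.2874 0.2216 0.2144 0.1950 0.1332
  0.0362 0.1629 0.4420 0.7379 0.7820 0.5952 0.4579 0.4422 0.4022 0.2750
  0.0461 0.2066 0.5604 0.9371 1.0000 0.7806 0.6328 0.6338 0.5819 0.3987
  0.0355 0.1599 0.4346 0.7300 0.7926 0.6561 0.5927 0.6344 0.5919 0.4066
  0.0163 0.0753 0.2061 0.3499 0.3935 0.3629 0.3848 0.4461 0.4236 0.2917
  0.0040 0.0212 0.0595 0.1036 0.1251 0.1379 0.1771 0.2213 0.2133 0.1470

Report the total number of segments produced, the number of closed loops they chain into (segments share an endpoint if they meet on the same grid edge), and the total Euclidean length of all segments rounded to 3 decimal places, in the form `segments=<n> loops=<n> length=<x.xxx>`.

segments=18 loops=1 length=14.425

cell (2,2): code 0100 → (2.647,3.000)–(3.000,2.544)
cell (2,3): code 1100 → (2.558,4.000)–(2.647,3.000)
cell (2,4): code 1000 → (3.000,4.958)–(2.558,4.000)
cell (3,2): code 0110 → (3.000,2.544)–(4.000,2.113)
cell (3,4): code 1101 → (3.042,5.000)–(3.000,4.958)
cell (3,5): code 1100 → (3.830,6.000)–(3.042,5.000)
cell (3,6): code 1100 → (3.839,7.000)–(3.830,6.000)
cell (3,7): code 1000 → (4.000,7.593)–(3.839,7.000)
cell (4,2): code 0110 → (4.000,2.113)–(5.000,2.570)
cell (4,5): code 1011 → (5.000,5.838)–(4.743,6.000)
cell (4,6): code 0111 → (4.743,6.000)–(5.000,6.247)
cell (4,7): code 1001 → (5.000,7.739)–(4.000,7.593)
cell (5,2): code 0010 → (5.000,2.570)–(5.334,3.000)
cell (5,3): code 0011 → (5.334,3.000)–(5.475,4.000)
cell (5,4): code 0011 → (5.475,4.000)–(5.181,5.000)
cell (5,5): code 0001 → (5.181,5.000)–(5.000,5.838)
cell (5,6): code 0010 → (5.000,6.247)–(5.167,7.000)
cell (5,7): code 0001 → (5.167,7.000)–(5.000,7.739)
total: 18 segments, chained into 1 closed loop(s), length Σ = 14.424502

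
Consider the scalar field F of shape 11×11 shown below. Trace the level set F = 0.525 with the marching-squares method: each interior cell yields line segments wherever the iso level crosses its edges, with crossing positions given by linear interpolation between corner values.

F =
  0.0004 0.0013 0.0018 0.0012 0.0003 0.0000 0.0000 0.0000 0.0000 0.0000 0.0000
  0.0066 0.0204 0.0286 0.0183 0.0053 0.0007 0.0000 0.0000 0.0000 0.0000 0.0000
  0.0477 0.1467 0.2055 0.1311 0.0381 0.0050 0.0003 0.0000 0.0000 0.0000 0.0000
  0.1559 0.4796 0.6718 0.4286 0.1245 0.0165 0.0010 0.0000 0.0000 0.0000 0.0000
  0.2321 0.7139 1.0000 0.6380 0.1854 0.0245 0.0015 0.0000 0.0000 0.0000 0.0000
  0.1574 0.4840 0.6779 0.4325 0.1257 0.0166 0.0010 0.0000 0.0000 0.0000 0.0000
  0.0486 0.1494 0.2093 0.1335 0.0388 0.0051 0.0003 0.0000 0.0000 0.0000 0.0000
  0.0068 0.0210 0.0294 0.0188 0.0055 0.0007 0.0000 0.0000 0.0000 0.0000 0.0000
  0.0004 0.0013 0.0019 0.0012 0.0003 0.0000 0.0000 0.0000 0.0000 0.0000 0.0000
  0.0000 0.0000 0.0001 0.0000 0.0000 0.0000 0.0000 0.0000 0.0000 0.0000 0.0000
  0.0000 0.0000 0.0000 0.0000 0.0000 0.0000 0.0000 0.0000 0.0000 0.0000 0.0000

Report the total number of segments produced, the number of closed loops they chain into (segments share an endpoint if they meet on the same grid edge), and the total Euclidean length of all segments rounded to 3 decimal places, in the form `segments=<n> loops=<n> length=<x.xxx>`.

cell (2,1): code 0100 → (2.685,2.000)–(3.000,1.236)
cell (2,2): code 1000 → (3.000,2.604)–(2.685,2.000)
cell (3,0): code 0100 → (3.194,1.000)–(4.000,0.608)
cell (3,1): code 1110 → (3.000,1.236)–(3.194,1.000)
cell (3,2): code 1101 → (3.460,3.000)–(3.000,2.604)
cell (3,3): code 1000 → (4.000,3.250)–(3.460,3.000)
cell (4,0): code 0010 → (4.000,0.608)–(4.822,1.000)
cell (4,1): code 0111 → (4.822,1.000)–(5.000,1.211)
cell (4,2): code 1011 → (5.000,2.623)–(4.550,3.000)
cell (4,3): code 0001 → (4.550,3.000)–(4.000,3.250)
cell (5,1): code 0010 → (5.000,1.211)–(5.326,2.000)
cell (5,2): code 0001 → (5.326,2.000)–(5.000,2.623)
total: 12 segments, chained into 1 closed loop(s), length Σ = 7.845785

segments=12 loops=1 length=7.846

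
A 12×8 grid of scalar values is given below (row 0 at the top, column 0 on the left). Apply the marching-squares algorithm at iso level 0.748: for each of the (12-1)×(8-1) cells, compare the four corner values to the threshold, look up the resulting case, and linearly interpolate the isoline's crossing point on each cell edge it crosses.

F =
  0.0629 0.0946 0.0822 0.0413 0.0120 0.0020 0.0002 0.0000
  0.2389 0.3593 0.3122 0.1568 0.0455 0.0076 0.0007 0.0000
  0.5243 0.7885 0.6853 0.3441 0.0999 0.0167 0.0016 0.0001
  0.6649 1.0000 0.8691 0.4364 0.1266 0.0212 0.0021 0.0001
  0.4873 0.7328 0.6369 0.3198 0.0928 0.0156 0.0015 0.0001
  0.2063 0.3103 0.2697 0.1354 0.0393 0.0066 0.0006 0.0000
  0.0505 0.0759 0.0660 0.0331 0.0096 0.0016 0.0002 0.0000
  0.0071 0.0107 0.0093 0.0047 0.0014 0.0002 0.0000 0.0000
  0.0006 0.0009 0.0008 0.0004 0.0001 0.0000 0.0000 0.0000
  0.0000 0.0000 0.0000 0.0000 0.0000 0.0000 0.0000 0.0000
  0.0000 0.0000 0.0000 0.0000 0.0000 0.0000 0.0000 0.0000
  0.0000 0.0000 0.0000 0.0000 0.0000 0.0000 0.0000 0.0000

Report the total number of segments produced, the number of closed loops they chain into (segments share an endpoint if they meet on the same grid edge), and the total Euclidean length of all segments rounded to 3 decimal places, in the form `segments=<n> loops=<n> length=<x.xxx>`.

cell (1,0): code 0100 → (1.906,1.000)–(2.000,0.847)
cell (1,1): code 1000 → (2.000,1.392)–(1.906,1.000)
cell (2,0): code 0110 → (2.000,0.847)–(3.000,0.248)
cell (2,1): code 1101 → (2.341,2.000)–(2.000,1.392)
cell (2,2): code 1000 → (3.000,2.280)–(2.341,2.000)
cell (3,0): code 0010 → (3.000,0.248)–(3.943,1.000)
cell (3,1): code 0011 → (3.943,1.000)–(3.522,2.000)
cell (3,2): code 0001 → (3.522,2.000)–(3.000,2.280)
total: 8 segments, chained into 1 closed loop(s), length Σ = 6.045134

segments=8 loops=1 length=6.045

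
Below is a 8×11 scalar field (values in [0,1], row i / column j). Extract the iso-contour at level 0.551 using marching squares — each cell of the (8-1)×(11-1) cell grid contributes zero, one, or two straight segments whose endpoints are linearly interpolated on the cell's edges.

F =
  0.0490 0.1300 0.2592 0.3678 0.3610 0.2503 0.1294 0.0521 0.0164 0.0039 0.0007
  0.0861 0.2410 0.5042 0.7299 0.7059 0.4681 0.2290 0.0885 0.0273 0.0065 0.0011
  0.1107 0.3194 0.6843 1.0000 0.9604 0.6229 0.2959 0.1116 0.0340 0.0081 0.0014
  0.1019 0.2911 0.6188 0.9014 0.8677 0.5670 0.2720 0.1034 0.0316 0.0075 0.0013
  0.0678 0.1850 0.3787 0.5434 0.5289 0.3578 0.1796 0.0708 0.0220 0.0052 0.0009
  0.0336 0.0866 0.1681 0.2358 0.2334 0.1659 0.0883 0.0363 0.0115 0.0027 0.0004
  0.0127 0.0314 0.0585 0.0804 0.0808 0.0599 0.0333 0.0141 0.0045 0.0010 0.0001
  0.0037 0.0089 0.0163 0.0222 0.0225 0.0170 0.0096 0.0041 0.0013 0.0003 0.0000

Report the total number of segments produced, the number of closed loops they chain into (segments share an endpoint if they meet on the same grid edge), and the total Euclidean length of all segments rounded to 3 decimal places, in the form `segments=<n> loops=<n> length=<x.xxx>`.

cell (0,2): code 0100 → (0.506,3.000)–(1.000,2.207)
cell (0,3): code 1100 → (0.551,4.000)–(0.506,3.000)
cell (0,4): code 1000 → (1.000,4.651)–(0.551,4.000)
cell (1,1): code 0100 → (1.260,2.000)–(2.000,1.635)
cell (1,2): code 1110 → (1.000,2.207)–(1.260,2.000)
cell (1,4): code 1101 → (1.536,5.000)–(1.000,4.651)
cell (1,5): code 1000 → (2.000,5.220)–(1.536,5.000)
cell (2,1): code 0110 → (2.000,1.635)–(3.000,1.793)
cell (2,5): code 1001 → (3.000,5.054)–(2.000,5.220)
cell (3,1): code 0010 → (3.000,1.793)–(3.282,2.000)
cell (3,2): code 0011 → (3.282,2.000)–(3.979,3.000)
cell (3,3): code 0011 → (3.979,3.000)–(3.935,4.000)
cell (3,4): code 0011 → (3.935,4.000)–(3.076,5.000)
cell (3,5): code 0001 → (3.076,5.000)–(3.000,5.054)
total: 14 segments, chained into 1 closed loop(s), length Σ = 11.044254

segments=14 loops=1 length=11.044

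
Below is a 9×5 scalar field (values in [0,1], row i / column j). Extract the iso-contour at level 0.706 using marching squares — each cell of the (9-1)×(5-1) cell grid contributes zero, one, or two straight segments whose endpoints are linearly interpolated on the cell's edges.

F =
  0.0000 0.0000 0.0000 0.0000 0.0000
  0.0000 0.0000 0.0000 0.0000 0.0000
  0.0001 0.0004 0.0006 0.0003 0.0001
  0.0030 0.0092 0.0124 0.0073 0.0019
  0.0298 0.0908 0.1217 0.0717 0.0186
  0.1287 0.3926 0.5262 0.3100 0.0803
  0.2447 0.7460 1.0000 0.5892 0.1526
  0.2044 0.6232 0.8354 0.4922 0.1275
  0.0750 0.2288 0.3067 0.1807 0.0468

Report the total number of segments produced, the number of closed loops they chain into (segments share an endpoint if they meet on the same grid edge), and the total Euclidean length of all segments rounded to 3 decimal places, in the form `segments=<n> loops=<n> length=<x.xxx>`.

segments=8 loops=1 length=5.484

cell (5,0): code 0100 → (5.887,1.000)–(6.000,0.920)
cell (5,1): code 1100 → (5.379,2.000)–(5.887,1.000)
cell (5,2): code 1000 → (6.000,2.716)–(5.379,2.000)
cell (6,0): code 0010 → (6.000,0.920)–(6.326,1.000)
cell (6,1): code 0111 → (6.326,1.000)–(7.000,1.390)
cell (6,2): code 1001 → (7.000,2.377)–(6.000,2.716)
cell (7,1): code 0010 → (7.000,1.390)–(7.245,2.000)
cell (7,2): code 0001 → (7.245,2.000)–(7.000,2.377)
total: 8 segments, chained into 1 closed loop(s), length Σ = 5.483815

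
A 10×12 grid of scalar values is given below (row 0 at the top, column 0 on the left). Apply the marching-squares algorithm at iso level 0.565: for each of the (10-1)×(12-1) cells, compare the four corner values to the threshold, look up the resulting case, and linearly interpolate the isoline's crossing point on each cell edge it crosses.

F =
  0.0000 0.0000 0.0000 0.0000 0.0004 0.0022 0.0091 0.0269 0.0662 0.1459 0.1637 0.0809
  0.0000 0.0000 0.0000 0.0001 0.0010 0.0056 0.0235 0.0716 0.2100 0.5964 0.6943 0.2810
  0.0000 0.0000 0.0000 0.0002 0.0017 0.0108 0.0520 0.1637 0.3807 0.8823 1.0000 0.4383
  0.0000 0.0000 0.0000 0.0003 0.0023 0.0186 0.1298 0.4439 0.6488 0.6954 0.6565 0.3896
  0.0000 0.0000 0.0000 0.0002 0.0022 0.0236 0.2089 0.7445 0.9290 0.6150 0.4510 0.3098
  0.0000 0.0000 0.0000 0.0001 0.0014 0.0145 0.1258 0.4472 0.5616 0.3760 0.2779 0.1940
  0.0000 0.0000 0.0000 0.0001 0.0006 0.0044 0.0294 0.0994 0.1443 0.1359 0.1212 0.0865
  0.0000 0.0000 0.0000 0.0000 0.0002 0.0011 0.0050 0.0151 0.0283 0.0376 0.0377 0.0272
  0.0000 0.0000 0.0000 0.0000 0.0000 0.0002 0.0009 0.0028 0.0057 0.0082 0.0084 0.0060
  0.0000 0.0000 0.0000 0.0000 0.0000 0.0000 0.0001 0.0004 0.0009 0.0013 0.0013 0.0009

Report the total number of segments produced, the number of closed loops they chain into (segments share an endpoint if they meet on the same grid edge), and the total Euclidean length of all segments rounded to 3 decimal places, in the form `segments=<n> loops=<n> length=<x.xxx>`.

cell (0,8): code 0100 → (0.930,9.000)–(1.000,8.919)
cell (0,9): code 1100 → (0.756,10.000)–(0.930,9.000)
cell (0,10): code 1000 → (1.000,10.313)–(0.756,10.000)
cell (1,8): code 0110 → (1.000,8.919)–(2.000,8.367)
cell (1,10): code 1001 → (2.000,10.774)–(1.000,10.313)
cell (2,7): code 0100 → (2.687,8.000)–(3.000,7.591)
cell (2,8): code 1110 → (2.000,8.367)–(2.687,8.000)
cell (2,10): code 1001 → (3.000,10.343)–(2.000,10.774)
cell (3,6): code 0100 → (3.403,7.000)–(4.000,6.665)
cell (3,7): code 1110 → (3.000,7.591)–(3.403,7.000)
cell (3,9): code 1011 → (4.000,9.305)–(3.445,10.000)
cell (3,10): code 0001 → (3.445,10.000)–(3.000,10.343)
cell (4,6): code 0010 → (4.000,6.665)–(4.604,7.000)
cell (4,7): code 0011 → (4.604,7.000)–(4.991,8.000)
cell (4,8): code 0011 → (4.991,8.000)–(4.209,9.000)
cell (4,9): code 0001 → (4.209,9.000)–(4.000,9.305)
total: 16 segments, chained into 1 closed loop(s), length Σ = 12.398361

segments=16 loops=1 length=12.398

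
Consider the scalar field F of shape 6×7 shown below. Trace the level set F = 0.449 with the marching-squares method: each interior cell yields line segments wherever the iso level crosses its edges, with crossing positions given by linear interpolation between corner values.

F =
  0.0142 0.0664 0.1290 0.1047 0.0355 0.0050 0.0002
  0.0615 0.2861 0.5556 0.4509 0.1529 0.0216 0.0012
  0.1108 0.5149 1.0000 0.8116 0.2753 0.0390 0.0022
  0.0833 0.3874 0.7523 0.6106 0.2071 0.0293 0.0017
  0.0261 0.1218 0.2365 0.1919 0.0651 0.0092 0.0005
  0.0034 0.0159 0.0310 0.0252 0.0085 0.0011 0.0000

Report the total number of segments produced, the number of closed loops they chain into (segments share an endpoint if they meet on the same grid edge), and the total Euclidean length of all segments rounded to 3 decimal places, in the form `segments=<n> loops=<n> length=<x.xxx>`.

segments=12 loops=1 length=8.660

cell (0,1): code 0100 → (0.750,2.000)–(1.000,1.604)
cell (0,2): code 1100 → (0.995,3.000)–(0.750,2.000)
cell (0,3): code 1000 → (1.000,3.006)–(0.995,3.000)
cell (1,0): code 0100 → (1.712,1.000)–(2.000,0.837)
cell (1,1): code 1110 → (1.000,1.604)–(1.712,1.000)
cell (1,3): code 1001 → (2.000,3.676)–(1.000,3.006)
cell (2,0): code 0010 → (2.000,0.837)–(2.517,1.000)
cell (2,1): code 0111 → (2.517,1.000)–(3.000,1.169)
cell (2,3): code 1001 → (3.000,3.400)–(2.000,3.676)
cell (3,1): code 0010 → (3.000,1.169)–(3.588,2.000)
cell (3,2): code 0011 → (3.588,2.000)–(3.386,3.000)
cell (3,3): code 0001 → (3.386,3.000)–(3.000,3.400)
total: 12 segments, chained into 1 closed loop(s), length Σ = 8.659822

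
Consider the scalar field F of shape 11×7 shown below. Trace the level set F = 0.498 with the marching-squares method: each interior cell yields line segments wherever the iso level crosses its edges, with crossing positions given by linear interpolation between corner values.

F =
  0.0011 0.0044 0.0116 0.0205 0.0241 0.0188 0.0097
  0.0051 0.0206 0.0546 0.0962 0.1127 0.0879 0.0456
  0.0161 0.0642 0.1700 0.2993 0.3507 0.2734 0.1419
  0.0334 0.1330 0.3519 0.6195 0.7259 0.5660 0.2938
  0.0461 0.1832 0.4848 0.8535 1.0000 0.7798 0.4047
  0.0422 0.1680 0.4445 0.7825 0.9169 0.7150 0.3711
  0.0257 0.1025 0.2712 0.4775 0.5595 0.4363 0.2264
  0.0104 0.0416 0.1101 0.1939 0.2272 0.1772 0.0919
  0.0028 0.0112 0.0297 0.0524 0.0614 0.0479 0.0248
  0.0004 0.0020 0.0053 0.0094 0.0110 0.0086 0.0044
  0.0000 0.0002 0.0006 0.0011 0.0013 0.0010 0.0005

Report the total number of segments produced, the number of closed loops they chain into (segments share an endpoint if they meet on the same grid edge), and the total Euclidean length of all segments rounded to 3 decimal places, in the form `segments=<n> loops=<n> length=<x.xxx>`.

cell (2,2): code 0100 → (2.621,3.000)–(3.000,2.546)
cell (2,3): code 1100 → (2.393,4.000)–(2.621,3.000)
cell (2,4): code 1100 → (2.768,5.000)–(2.393,4.000)
cell (2,5): code 1000 → (3.000,5.250)–(2.768,5.000)
cell (3,2): code 0110 → (3.000,2.546)–(4.000,2.036)
cell (3,5): code 1001 → (4.000,5.751)–(3.000,5.250)
cell (4,2): code 0110 → (4.000,2.036)–(5.000,2.158)
cell (4,5): code 1001 → (5.000,5.631)–(4.000,5.751)
cell (5,2): code 0010 → (5.000,2.158)–(5.933,3.000)
cell (5,3): code 0111 → (5.933,3.000)–(6.000,3.250)
cell (5,4): code 1011 → (6.000,4.499)–(5.779,5.000)
cell (5,5): code 0001 → (5.779,5.000)–(5.000,5.631)
cell (6,3): code 0010 → (6.000,3.250)–(6.185,4.000)
cell (6,4): code 0001 → (6.185,4.000)–(6.000,4.499)
total: 14 segments, chained into 1 closed loop(s), length Σ = 11.652495

segments=14 loops=1 length=11.652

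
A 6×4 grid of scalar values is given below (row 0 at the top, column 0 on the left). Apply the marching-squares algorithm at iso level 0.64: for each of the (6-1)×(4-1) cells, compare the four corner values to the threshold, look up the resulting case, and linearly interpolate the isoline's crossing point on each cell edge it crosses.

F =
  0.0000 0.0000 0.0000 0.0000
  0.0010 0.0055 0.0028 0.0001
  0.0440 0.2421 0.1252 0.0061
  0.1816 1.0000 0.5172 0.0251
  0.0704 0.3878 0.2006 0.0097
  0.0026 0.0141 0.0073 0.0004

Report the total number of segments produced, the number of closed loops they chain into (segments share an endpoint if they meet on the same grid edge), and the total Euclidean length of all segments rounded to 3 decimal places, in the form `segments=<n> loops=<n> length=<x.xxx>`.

cell (2,0): code 0100 → (2.525,1.000)–(3.000,0.560)
cell (2,1): code 1000 → (3.000,1.746)–(2.525,1.000)
cell (3,0): code 0010 → (3.000,0.560)–(3.588,1.000)
cell (3,1): code 0001 → (3.588,1.000)–(3.000,1.746)
total: 4 segments, chained into 1 closed loop(s), length Σ = 3.215475

segments=4 loops=1 length=3.215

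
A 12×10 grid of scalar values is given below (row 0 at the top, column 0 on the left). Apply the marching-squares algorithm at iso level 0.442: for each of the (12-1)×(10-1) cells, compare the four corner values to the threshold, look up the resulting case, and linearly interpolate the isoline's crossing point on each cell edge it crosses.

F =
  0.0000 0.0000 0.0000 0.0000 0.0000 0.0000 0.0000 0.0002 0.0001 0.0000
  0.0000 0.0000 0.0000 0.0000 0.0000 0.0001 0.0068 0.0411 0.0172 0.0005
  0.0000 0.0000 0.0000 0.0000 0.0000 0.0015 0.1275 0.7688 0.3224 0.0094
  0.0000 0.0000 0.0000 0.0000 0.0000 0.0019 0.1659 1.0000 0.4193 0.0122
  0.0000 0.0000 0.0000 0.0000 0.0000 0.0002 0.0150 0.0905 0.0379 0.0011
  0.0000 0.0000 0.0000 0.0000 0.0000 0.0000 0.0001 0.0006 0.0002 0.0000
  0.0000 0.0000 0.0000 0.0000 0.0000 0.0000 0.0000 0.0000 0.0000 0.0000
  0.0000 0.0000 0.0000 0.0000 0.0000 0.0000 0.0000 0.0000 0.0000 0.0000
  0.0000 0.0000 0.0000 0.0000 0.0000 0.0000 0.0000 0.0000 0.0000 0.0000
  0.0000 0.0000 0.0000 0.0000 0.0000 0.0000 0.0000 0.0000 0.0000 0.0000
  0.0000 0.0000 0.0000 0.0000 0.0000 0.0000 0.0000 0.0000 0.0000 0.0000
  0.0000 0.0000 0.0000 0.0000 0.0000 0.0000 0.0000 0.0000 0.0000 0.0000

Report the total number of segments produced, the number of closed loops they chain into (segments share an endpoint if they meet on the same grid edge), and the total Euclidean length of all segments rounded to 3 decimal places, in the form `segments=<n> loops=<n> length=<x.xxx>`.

segments=6 loops=1 length=5.624

cell (1,6): code 0100 → (1.551,7.000)–(2.000,6.490)
cell (1,7): code 1000 → (2.000,7.732)–(1.551,7.000)
cell (2,6): code 0110 → (2.000,6.490)–(3.000,6.331)
cell (2,7): code 1001 → (3.000,7.961)–(2.000,7.732)
cell (3,6): code 0010 → (3.000,6.331)–(3.614,7.000)
cell (3,7): code 0001 → (3.614,7.000)–(3.000,7.961)
total: 6 segments, chained into 1 closed loop(s), length Σ = 5.624340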